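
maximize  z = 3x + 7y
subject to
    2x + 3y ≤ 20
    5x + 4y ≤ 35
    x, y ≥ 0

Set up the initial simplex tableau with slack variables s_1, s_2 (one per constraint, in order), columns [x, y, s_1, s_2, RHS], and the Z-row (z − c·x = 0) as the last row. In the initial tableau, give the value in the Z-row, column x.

The Z-row carries the negated objective coefficients: the x entry is -3.

-3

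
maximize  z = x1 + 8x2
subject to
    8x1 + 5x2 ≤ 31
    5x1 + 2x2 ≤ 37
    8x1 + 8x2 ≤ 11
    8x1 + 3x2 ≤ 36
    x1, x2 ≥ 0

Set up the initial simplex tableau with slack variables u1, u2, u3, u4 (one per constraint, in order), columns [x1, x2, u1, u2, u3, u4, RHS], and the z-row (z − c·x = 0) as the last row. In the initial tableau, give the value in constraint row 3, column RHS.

11

The RHS of constraint 3 is b_3 = 11.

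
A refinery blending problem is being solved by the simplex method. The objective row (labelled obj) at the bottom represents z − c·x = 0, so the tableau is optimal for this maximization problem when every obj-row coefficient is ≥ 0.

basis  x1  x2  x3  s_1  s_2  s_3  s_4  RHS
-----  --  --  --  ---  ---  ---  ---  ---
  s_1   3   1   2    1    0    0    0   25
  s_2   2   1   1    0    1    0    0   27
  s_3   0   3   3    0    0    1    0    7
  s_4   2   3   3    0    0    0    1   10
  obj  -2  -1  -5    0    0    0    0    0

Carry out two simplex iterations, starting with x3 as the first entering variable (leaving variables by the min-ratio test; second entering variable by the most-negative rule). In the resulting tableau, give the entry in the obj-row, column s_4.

Ratio test on column x3 — row 1: 25/2 = 25/2; row 2: 27/1 = 27; row 3: 7/3 = 7/3; row 4: 10/3 = 10/3. Minimum is 7/3 at row 3 (s_3 leaves); pivot element 3.
Divide row 3 by 3; eliminate column x3 from the other rows.
Second iteration: most negative obj-row entry is -2 in column x1, so x1 enters.
Ratio test on column x1 — row 1: (61/3)/3 = 61/9; row 2: (74/3)/2 = 37/3; row 3: entry 0 ≤ 0; row 4: 3/2 = 3/2. Minimum is 3/2 at row 4 (s_4 leaves); pivot element 2.
Divide row 4 by 2; eliminate column x1 from the other rows.
After both pivots, the entry at the obj-row, column s_4 is 1.

1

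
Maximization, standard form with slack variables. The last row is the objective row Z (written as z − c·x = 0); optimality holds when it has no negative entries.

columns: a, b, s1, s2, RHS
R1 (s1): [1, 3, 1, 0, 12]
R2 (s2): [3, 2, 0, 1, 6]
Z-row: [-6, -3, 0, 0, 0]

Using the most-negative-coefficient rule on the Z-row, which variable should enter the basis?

a

Negative Z-row entries: a: -6, b: -3.
The most negative is -6 in column a, so a enters.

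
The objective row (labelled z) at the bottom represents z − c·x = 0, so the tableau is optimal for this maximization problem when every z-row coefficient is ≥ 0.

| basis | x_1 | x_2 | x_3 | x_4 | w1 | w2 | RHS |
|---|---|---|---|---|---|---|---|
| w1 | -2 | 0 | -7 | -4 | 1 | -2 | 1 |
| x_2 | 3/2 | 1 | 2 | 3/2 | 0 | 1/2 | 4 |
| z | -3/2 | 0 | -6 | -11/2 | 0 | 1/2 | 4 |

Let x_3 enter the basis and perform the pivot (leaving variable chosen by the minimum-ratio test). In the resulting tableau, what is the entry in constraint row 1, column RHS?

15

Ratio test on column x_3 — row 1: entry -7 ≤ 0; row 2: 4/2 = 2. Minimum is 2 at row 2 (x_2 leaves); pivot element 2.
Divide row 2 by 2; eliminate column x_3 from the other rows.
Row 1 update in column RHS: 1 − (-7)·2 = 15.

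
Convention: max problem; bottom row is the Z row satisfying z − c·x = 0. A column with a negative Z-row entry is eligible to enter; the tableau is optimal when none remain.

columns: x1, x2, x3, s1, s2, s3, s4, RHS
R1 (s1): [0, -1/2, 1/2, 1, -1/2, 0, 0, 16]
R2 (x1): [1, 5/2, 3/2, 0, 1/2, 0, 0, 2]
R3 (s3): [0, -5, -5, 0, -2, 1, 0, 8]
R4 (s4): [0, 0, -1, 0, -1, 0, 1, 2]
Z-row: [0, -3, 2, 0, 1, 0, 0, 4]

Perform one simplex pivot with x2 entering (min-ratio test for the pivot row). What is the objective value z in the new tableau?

32/5

Ratio test on column x2 — row 1: entry -1/2 ≤ 0; row 2: 2/(5/2) = 4/5; row 3: entry -5 ≤ 0; row 4: entry 0 ≤ 0. Minimum is 4/5 at row 2 (x1 leaves); pivot element 5/2.
Pivot on row 2; the Z-row RHS becomes 4 − (-3)·(4/5) = 32/5.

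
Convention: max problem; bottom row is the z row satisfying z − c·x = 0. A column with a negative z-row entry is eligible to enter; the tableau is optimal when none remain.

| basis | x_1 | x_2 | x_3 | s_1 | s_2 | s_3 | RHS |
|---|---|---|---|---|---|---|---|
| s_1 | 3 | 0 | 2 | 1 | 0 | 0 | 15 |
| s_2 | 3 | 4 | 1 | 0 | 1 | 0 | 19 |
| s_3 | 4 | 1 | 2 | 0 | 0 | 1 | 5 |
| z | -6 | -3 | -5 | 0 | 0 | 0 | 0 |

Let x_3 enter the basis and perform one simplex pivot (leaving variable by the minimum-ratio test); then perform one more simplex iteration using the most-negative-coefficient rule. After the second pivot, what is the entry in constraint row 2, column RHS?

Ratio test on column x_3 — row 1: 15/2 = 15/2; row 2: 19/1 = 19; row 3: 5/2 = 5/2. Minimum is 5/2 at row 3 (s_3 leaves); pivot element 2.
Divide row 3 by 2; eliminate column x_3 from the other rows.
Second iteration: most negative z-row entry is -1/2 in column x_2, so x_2 enters.
Ratio test on column x_2 — row 1: entry -1 ≤ 0; row 2: (33/2)/(7/2) = 33/7; row 3: (5/2)/(1/2) = 5. Minimum is 33/7 at row 2 (s_2 leaves); pivot element 7/2.
Divide row 2 by 7/2; eliminate column x_2 from the other rows.
After both pivots, the entry at constraint row 2, column RHS is 33/7.

33/7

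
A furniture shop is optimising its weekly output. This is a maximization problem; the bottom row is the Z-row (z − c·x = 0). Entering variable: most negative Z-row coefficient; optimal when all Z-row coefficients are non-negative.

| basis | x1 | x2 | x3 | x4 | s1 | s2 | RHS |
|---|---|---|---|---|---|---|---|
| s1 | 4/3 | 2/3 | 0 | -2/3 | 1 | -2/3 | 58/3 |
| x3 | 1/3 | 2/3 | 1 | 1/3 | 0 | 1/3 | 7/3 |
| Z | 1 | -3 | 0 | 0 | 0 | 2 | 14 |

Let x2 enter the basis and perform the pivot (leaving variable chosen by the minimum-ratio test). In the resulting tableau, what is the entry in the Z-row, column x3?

Ratio test on column x2 — row 1: (58/3)/(2/3) = 29; row 2: (7/3)/(2/3) = 7/2. Minimum is 7/2 at row 2 (x3 leaves); pivot element 2/3.
Divide row 2 by 2/3; eliminate column x2 from the other rows.
Z-row update in column x3: 0 − (-3)·(3/2) = 9/2.

9/2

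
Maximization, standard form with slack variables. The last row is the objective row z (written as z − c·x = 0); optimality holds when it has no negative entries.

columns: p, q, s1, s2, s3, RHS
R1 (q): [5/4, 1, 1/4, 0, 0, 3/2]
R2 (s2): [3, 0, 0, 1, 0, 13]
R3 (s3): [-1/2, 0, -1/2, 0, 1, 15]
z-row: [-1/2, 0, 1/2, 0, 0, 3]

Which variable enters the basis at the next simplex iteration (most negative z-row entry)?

p

Negative z-row entries: p: -1/2.
The most negative is -1/2 in column p, so p enters.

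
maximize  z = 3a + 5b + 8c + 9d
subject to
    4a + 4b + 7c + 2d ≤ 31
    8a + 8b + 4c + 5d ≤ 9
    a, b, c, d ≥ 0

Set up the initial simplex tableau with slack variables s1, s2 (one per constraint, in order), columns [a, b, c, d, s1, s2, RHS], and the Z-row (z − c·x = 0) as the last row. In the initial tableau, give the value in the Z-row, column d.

The Z-row carries the negated objective coefficients: the d entry is -9.

-9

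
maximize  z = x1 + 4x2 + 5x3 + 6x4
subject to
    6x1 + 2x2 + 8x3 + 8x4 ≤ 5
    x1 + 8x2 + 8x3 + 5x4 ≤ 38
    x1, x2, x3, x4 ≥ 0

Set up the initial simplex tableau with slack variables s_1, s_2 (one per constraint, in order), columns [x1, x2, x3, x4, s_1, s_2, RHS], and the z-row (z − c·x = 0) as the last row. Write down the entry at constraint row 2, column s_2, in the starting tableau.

Slack s_2 belongs to constraint 2; its column is the unit vector e_2, so the entry in row 2 is 1.

1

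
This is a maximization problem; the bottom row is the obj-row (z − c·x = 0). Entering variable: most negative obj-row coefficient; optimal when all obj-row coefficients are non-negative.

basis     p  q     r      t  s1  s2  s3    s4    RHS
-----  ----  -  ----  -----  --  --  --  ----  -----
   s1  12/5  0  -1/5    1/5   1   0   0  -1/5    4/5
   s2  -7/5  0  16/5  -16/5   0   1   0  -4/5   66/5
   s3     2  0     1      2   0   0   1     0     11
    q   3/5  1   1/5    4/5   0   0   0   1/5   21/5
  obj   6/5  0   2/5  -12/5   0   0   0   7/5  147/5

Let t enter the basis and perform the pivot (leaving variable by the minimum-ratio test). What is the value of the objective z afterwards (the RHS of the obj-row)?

Ratio test on column t — row 1: (4/5)/(1/5) = 4; row 2: entry -16/5 ≤ 0; row 3: 11/2 = 11/2; row 4: (21/5)/(4/5) = 21/4. Minimum is 4 at row 1 (s1 leaves); pivot element 1/5.
Pivot on row 1; the obj-row RHS becomes 147/5 − (-12/5)·4 = 39.

39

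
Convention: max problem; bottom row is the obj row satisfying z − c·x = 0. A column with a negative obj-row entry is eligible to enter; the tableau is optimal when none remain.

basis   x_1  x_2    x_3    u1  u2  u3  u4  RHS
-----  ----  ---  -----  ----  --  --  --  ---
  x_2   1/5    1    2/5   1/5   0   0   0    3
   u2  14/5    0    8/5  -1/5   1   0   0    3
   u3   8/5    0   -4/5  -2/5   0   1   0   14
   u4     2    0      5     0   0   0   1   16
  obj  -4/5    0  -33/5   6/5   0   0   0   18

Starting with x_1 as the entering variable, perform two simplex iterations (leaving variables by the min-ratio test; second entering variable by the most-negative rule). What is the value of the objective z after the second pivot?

243/8

Ratio test on column x_1 — row 1: 3/(1/5) = 15; row 2: 3/(14/5) = 15/14; row 3: 14/(8/5) = 35/4; row 4: 16/2 = 8. Minimum is 15/14 at row 2 (u2 leaves); pivot element 14/5.
Pivot on row 2; the obj-row RHS becomes 18 − (-4/5)·(15/14) = 132/7.
Next entering variable (most negative obj-row entry -43/7): x_3.
Ratio test on column x_3 — row 1: (39/14)/(2/7) = 39/4; row 2: (15/14)/(4/7) = 15/8; row 3: entry -12/7 ≤ 0; row 4: (97/7)/(27/7) = 97/27. Minimum is 15/8 at row 2 (x_1 leaves); pivot element 4/7.
After the second pivot the obj-row RHS is 132/7 − (-43/7)·(15/8) = 243/8.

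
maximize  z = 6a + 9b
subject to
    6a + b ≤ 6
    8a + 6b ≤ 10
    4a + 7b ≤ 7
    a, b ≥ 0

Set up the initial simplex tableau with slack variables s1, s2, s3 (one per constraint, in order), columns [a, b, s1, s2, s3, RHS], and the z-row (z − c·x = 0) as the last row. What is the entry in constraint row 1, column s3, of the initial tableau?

Slack s3 belongs to constraint 3; its column is the unit vector e_3, so the entry in row 1 is 0.

0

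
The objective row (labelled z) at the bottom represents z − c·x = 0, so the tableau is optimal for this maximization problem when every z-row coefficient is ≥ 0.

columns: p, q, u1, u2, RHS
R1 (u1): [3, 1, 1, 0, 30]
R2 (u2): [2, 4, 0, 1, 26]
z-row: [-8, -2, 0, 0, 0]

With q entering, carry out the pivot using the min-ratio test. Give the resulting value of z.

Ratio test on column q — row 1: 30/1 = 30; row 2: 26/4 = 13/2. Minimum is 13/2 at row 2 (u2 leaves); pivot element 4.
Pivot on row 2; the z-row RHS becomes 0 − (-2)·(13/2) = 13.

13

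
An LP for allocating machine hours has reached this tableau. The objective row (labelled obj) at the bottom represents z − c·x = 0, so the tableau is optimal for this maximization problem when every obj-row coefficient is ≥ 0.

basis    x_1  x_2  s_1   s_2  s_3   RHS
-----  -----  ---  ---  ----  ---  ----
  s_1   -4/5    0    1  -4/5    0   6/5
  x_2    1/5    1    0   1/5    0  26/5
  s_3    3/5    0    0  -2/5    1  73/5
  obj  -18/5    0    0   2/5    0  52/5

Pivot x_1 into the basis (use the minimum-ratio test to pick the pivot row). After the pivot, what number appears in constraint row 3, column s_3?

5/3

Ratio test on column x_1 — row 1: entry -4/5 ≤ 0; row 2: (26/5)/(1/5) = 26; row 3: (73/5)/(3/5) = 73/3. Minimum is 73/3 at row 3 (s_3 leaves); pivot element 3/5.
Divide row 3 by 3/5; eliminate column x_1 from the other rows.
In the new row 3, the s_3 entry is the old entry divided by the pivot: 1/(3/5) = 5/3.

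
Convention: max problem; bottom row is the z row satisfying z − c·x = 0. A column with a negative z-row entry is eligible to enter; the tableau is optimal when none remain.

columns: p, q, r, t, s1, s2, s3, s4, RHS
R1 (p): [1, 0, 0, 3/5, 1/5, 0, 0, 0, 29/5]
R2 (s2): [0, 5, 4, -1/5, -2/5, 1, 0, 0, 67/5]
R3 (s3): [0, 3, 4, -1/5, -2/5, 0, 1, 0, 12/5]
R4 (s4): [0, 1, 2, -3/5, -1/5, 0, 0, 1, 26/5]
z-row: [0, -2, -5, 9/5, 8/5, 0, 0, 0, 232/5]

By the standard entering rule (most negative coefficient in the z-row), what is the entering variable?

r

Negative z-row entries: q: -2, r: -5.
The most negative is -5 in column r, so r enters.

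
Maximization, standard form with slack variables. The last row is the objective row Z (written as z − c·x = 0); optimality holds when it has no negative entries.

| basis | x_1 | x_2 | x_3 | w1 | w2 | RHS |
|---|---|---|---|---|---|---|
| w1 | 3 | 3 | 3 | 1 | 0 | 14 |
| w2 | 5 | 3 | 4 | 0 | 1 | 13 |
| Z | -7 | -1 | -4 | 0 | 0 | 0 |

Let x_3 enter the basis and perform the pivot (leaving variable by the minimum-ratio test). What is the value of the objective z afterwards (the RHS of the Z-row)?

Ratio test on column x_3 — row 1: 14/3 = 14/3; row 2: 13/4 = 13/4. Minimum is 13/4 at row 2 (w2 leaves); pivot element 4.
Pivot on row 2; the Z-row RHS becomes 0 − (-4)·(13/4) = 13.

13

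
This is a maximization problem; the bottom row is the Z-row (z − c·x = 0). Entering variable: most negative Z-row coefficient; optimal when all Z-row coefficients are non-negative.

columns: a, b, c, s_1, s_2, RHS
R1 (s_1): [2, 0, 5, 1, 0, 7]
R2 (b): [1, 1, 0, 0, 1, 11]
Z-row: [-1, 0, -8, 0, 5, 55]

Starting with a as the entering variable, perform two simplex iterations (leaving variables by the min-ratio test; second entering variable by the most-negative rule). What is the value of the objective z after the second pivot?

331/5

Ratio test on column a — row 1: 7/2 = 7/2; row 2: 11/1 = 11. Minimum is 7/2 at row 1 (s_1 leaves); pivot element 2.
Pivot on row 1; the Z-row RHS becomes 55 − (-1)·(7/2) = 117/2.
Next entering variable (most negative Z-row entry -11/2): c.
Ratio test on column c — row 1: (7/2)/(5/2) = 7/5; row 2: entry -5/2 ≤ 0. Minimum is 7/5 at row 1 (a leaves); pivot element 5/2.
After the second pivot the Z-row RHS is 117/2 − (-11/2)·(7/5) = 331/5.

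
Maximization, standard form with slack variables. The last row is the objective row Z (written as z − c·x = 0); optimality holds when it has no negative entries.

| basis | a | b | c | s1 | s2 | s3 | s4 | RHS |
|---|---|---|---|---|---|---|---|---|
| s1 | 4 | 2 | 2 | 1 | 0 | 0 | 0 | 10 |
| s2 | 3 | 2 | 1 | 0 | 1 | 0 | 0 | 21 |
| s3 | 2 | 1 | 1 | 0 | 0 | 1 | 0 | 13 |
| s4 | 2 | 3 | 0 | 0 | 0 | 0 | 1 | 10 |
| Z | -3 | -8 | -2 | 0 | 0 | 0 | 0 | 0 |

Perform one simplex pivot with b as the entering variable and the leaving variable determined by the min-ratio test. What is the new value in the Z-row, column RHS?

80/3

Ratio test on column b — row 1: 10/2 = 5; row 2: 21/2 = 21/2; row 3: 13/1 = 13; row 4: 10/3 = 10/3. Minimum is 10/3 at row 4 (s4 leaves); pivot element 3.
Divide row 4 by 3; eliminate column b from the other rows.
Z-row update in column RHS: 0 − (-8)·(10/3) = 80/3.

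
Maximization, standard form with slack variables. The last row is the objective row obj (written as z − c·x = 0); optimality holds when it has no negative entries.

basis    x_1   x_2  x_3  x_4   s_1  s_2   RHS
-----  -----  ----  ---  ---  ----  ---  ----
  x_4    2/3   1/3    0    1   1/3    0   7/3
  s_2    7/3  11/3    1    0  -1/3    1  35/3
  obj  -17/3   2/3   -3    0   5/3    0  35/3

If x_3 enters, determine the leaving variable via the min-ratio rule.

s_2

Column x_3 entries and ratios — x_4: 0 ≤ 0, skip; s_2: (35/3)/1 = 35/3.
Smallest ratio is 35/3 in the row of s_2, so s_2 leaves.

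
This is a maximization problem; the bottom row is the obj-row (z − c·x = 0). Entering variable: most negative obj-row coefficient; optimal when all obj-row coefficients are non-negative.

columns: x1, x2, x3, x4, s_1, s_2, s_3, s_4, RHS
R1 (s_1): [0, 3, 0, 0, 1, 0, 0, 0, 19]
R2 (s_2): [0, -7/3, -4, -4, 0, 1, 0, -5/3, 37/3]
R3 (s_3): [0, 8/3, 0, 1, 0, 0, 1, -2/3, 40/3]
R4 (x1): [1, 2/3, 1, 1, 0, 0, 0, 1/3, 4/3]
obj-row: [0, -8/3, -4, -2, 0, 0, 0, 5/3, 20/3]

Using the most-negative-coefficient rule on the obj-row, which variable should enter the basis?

x3

Negative obj-row entries: x2: -8/3, x3: -4, x4: -2.
The most negative is -4 in column x3, so x3 enters.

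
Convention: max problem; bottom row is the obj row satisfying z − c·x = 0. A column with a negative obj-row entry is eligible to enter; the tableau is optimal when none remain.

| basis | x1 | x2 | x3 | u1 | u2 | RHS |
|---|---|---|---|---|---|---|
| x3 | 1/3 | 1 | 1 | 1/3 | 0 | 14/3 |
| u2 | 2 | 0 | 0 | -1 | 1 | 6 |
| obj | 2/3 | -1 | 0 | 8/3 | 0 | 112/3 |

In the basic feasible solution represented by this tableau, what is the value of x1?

0

x1 is not in the basis, so in the current basic feasible solution x1 = 0.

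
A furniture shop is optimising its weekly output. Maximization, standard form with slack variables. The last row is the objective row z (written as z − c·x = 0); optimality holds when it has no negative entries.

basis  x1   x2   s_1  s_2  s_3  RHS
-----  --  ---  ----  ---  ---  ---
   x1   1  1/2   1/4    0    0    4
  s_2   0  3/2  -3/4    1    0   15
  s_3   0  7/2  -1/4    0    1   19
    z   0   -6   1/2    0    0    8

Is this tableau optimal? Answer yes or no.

no

The z-row has a negative entry -6 in column x2, so it is not optimal.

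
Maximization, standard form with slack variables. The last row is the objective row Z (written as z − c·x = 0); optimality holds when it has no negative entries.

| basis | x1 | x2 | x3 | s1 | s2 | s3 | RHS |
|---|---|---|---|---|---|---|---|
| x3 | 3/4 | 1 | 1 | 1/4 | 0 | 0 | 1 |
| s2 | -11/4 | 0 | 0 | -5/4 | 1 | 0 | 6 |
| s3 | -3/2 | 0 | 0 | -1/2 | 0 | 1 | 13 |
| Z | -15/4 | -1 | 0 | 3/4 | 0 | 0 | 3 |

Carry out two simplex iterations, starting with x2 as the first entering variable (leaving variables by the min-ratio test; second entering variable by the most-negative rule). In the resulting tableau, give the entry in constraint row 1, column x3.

4/3

Ratio test on column x2 — row 1: 1/1 = 1; row 2: entry 0 ≤ 0; row 3: entry 0 ≤ 0. Minimum is 1 at row 1 (x3 leaves); pivot element 1.
Divide row 1 by 1; eliminate column x2 from the other rows.
Second iteration: most negative Z-row entry is -3 in column x1, so x1 enters.
Ratio test on column x1 — row 1: 1/(3/4) = 4/3; row 2: entry -11/4 ≤ 0; row 3: entry -3/2 ≤ 0. Minimum is 4/3 at row 1 (x2 leaves); pivot element 3/4.
Divide row 1 by 3/4; eliminate column x1 from the other rows.
After both pivots, the entry at constraint row 1, column x3 is 4/3.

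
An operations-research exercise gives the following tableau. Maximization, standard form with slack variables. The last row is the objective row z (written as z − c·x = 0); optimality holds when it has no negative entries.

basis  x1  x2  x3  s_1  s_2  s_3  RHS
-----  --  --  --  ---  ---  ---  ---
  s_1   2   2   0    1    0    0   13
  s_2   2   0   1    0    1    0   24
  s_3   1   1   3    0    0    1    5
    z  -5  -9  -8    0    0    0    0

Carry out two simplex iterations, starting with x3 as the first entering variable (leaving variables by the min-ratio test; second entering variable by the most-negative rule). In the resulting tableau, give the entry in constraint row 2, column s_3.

0

Ratio test on column x3 — row 1: entry 0 ≤ 0; row 2: 24/1 = 24; row 3: 5/3 = 5/3. Minimum is 5/3 at row 3 (s_3 leaves); pivot element 3.
Divide row 3 by 3; eliminate column x3 from the other rows.
Second iteration: most negative z-row entry is -19/3 in column x2, so x2 enters.
Ratio test on column x2 — row 1: 13/2 = 13/2; row 2: entry -1/3 ≤ 0; row 3: (5/3)/(1/3) = 5. Minimum is 5 at row 3 (x3 leaves); pivot element 1/3.
Divide row 3 by 1/3; eliminate column x2 from the other rows.
After both pivots, the entry at constraint row 2, column s_3 is 0.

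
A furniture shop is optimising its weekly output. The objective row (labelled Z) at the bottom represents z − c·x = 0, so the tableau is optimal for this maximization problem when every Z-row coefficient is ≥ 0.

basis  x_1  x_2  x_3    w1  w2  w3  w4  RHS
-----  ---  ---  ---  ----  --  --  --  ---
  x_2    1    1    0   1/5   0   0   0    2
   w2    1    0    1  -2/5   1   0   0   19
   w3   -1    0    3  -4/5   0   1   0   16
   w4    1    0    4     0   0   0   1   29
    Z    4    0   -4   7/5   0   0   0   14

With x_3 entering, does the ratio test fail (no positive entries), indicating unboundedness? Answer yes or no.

Column x_3 has positive entries in row(s) 2, 3, 4, so the ratio test bounds it — not unbounded.

no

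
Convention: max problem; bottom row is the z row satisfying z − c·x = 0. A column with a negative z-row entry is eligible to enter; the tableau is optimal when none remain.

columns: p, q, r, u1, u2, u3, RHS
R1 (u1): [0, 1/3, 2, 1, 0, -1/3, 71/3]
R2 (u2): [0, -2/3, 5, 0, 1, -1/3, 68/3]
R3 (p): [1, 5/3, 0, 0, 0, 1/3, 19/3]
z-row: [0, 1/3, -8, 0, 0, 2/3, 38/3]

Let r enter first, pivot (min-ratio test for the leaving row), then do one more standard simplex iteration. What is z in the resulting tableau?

1293/25

Ratio test on column r — row 1: (71/3)/2 = 71/6; row 2: (68/3)/5 = 68/15; row 3: entry 0 ≤ 0. Minimum is 68/15 at row 2 (u2 leaves); pivot element 5.
Pivot on row 2; the z-row RHS becomes 38/3 − (-8)·(68/15) = 734/15.
Next entering variable (most negative z-row entry -11/15): q.
Ratio test on column q — row 1: (73/5)/(3/5) = 73/3; row 2: entry -2/15 ≤ 0; row 3: (19/3)/(5/3) = 19/5. Minimum is 19/5 at row 3 (p leaves); pivot element 5/3.
After the second pivot the z-row RHS is 734/15 − (-11/15)·(19/5) = 1293/25.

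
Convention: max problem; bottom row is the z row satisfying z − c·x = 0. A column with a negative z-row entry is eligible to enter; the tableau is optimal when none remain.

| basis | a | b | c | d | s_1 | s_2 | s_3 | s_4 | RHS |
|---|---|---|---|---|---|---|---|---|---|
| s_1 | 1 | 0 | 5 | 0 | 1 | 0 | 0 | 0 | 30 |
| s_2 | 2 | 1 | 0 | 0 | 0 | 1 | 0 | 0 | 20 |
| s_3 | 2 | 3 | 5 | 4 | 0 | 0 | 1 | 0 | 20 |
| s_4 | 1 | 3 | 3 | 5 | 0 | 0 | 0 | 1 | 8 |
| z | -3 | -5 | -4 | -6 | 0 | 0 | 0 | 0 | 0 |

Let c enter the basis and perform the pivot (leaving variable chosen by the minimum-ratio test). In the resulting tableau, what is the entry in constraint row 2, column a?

Ratio test on column c — row 1: 30/5 = 6; row 2: entry 0 ≤ 0; row 3: 20/5 = 4; row 4: 8/3 = 8/3. Minimum is 8/3 at row 4 (s_4 leaves); pivot element 3.
Divide row 4 by 3; eliminate column c from the other rows.
Row 2 update in column a: 2 − 0·(1/3) = 2.

2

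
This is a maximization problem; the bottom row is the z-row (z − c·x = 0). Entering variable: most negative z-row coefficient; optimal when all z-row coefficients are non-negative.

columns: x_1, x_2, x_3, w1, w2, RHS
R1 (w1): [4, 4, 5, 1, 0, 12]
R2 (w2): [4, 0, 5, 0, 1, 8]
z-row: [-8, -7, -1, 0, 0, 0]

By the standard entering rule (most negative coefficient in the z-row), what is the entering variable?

Negative z-row entries: x_1: -8, x_2: -7, x_3: -1.
The most negative is -8 in column x_1, so x_1 enters.

x_1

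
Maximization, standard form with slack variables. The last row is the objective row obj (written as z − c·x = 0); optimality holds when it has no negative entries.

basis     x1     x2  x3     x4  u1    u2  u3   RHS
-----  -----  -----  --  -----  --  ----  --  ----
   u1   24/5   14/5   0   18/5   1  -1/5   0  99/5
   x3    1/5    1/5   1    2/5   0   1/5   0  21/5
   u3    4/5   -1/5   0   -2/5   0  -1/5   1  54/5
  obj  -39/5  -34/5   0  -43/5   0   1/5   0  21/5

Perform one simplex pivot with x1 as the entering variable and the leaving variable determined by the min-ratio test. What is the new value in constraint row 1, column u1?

5/24

Ratio test on column x1 — row 1: (99/5)/(24/5) = 33/8; row 2: (21/5)/(1/5) = 21; row 3: (54/5)/(4/5) = 27/2. Minimum is 33/8 at row 1 (u1 leaves); pivot element 24/5.
Divide row 1 by 24/5; eliminate column x1 from the other rows.
In the new row 1, the u1 entry is the old entry divided by the pivot: 1/(24/5) = 5/24.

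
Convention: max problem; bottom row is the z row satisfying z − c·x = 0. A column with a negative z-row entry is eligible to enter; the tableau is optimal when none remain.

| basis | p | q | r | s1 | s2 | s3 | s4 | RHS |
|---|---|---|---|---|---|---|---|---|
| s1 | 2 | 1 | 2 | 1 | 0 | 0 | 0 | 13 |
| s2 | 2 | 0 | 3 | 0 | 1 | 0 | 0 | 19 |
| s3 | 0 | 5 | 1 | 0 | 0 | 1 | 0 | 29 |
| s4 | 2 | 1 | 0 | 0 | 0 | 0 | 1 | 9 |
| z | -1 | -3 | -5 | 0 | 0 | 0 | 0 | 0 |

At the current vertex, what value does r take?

r is not in the basis, so in the current basic feasible solution r = 0.

0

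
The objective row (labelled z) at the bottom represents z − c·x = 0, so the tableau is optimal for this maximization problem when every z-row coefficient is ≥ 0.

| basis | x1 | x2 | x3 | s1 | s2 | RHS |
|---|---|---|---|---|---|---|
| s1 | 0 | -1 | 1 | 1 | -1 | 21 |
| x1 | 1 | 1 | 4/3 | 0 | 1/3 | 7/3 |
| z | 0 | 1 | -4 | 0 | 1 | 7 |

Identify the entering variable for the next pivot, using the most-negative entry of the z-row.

x3

Negative z-row entries: x3: -4.
The most negative is -4 in column x3, so x3 enters.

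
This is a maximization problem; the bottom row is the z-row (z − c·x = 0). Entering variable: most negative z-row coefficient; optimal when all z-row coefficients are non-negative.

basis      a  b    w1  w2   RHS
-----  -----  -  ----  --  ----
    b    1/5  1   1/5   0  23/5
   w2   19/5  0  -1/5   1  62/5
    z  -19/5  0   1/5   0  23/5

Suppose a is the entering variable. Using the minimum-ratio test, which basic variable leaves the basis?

w2

Column a entries and ratios — b: (23/5)/(1/5) = 23; w2: (62/5)/(19/5) = 62/19.
Smallest ratio is 62/19 in the row of w2, so w2 leaves.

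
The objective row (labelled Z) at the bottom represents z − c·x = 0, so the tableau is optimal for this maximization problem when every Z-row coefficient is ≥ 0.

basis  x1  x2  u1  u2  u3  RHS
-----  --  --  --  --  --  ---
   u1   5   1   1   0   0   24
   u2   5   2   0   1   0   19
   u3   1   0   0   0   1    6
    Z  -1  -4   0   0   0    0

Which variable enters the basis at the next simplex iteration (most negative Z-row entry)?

Negative Z-row entries: x1: -1, x2: -4.
The most negative is -4 in column x2, so x2 enters.

x2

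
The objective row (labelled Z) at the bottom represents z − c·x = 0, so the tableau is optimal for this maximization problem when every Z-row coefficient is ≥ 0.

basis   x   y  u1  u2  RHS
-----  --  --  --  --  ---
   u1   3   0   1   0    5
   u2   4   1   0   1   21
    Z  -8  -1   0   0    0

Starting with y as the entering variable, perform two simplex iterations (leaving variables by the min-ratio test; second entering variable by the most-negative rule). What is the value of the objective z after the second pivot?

83/3

Ratio test on column y — row 1: entry 0 ≤ 0; row 2: 21/1 = 21. Minimum is 21 at row 2 (u2 leaves); pivot element 1.
Pivot on row 2; the Z-row RHS becomes 0 − (-1)·21 = 21.
Next entering variable (most negative Z-row entry -4): x.
Ratio test on column x — row 1: 5/3 = 5/3; row 2: 21/4 = 21/4. Minimum is 5/3 at row 1 (u1 leaves); pivot element 3.
After the second pivot the Z-row RHS is 21 − (-4)·(5/3) = 83/3.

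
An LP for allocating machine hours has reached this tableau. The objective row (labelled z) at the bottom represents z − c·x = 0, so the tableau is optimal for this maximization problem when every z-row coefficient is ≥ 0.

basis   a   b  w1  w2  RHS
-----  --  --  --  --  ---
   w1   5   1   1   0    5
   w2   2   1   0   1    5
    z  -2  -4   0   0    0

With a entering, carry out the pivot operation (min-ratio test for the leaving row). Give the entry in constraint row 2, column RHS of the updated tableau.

3

Ratio test on column a — row 1: 5/5 = 1; row 2: 5/2 = 5/2. Minimum is 1 at row 1 (w1 leaves); pivot element 5.
Divide row 1 by 5; eliminate column a from the other rows.
Row 2 update in column RHS: 5 − 2·1 = 3.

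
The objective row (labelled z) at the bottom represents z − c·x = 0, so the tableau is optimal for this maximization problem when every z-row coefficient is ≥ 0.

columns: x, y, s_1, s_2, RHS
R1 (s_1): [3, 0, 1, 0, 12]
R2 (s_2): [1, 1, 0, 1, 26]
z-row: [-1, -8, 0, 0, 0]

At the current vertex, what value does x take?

0

x is not in the basis, so in the current basic feasible solution x = 0.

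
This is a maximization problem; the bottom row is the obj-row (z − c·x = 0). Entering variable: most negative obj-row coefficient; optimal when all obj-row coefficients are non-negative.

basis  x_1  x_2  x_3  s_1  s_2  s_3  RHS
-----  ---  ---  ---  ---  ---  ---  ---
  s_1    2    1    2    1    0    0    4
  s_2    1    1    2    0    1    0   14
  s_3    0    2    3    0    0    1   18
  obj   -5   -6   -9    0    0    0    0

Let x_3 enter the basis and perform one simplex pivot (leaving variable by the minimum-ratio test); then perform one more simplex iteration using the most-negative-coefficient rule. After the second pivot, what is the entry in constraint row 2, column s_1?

Ratio test on column x_3 — row 1: 4/2 = 2; row 2: 14/2 = 7; row 3: 18/3 = 6. Minimum is 2 at row 1 (s_1 leaves); pivot element 2.
Divide row 1 by 2; eliminate column x_3 from the other rows.
Second iteration: most negative obj-row entry is -3/2 in column x_2, so x_2 enters.
Ratio test on column x_2 — row 1: 2/(1/2) = 4; row 2: entry 0 ≤ 0; row 3: 12/(1/2) = 24. Minimum is 4 at row 1 (x_3 leaves); pivot element 1/2.
Divide row 1 by 1/2; eliminate column x_2 from the other rows.
After both pivots, the entry at constraint row 2, column s_1 is -1.

-1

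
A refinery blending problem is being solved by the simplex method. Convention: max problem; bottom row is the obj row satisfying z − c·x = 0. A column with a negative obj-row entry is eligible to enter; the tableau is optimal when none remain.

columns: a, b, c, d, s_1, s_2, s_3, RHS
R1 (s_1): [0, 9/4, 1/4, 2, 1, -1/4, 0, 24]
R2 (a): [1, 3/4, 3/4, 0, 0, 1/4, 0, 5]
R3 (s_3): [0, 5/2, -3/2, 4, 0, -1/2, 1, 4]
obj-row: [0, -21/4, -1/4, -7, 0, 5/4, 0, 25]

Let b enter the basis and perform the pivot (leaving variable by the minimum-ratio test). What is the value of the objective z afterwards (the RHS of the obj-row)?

Ratio test on column b — row 1: 24/(9/4) = 32/3; row 2: 5/(3/4) = 20/3; row 3: 4/(5/2) = 8/5. Minimum is 8/5 at row 3 (s_3 leaves); pivot element 5/2.
Pivot on row 3; the obj-row RHS becomes 25 − (-21/4)·(8/5) = 167/5.

167/5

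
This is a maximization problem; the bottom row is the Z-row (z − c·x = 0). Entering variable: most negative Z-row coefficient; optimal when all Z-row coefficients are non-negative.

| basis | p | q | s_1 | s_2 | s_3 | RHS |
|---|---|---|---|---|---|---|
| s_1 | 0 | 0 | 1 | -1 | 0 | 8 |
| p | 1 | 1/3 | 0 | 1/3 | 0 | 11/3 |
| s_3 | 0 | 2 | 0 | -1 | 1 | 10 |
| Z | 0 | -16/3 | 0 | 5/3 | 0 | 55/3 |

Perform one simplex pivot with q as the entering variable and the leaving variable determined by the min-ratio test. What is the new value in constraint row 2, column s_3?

Ratio test on column q — row 1: entry 0 ≤ 0; row 2: (11/3)/(1/3) = 11; row 3: 10/2 = 5. Minimum is 5 at row 3 (s_3 leaves); pivot element 2.
Divide row 3 by 2; eliminate column q from the other rows.
Row 2 update in column s_3: 0 − (1/3)·(1/2) = -1/6.

-1/6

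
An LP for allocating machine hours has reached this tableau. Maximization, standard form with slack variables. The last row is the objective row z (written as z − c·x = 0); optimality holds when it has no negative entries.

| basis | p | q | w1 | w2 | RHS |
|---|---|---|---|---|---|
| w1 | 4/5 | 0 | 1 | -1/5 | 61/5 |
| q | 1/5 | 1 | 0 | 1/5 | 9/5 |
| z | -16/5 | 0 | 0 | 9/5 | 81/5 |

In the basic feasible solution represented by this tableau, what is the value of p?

p is not in the basis, so in the current basic feasible solution p = 0.

0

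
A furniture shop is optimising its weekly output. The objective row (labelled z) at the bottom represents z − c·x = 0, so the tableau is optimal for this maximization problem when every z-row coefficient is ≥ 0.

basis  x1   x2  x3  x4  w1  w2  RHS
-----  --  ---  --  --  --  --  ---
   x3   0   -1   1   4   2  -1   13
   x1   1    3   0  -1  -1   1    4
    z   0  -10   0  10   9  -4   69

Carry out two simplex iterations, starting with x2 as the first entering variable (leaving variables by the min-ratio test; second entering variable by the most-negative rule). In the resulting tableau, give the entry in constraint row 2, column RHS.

Ratio test on column x2 — row 1: entry -1 ≤ 0; row 2: 4/3 = 4/3. Minimum is 4/3 at row 2 (x1 leaves); pivot element 3.
Divide row 2 by 3; eliminate column x2 from the other rows.
Second iteration: most negative z-row entry is -2/3 in column w2, so w2 enters.
Ratio test on column w2 — row 1: entry -2/3 ≤ 0; row 2: (4/3)/(1/3) = 4. Minimum is 4 at row 2 (x2 leaves); pivot element 1/3.
Divide row 2 by 1/3; eliminate column w2 from the other rows.
After both pivots, the entry at constraint row 2, column RHS is 4.

4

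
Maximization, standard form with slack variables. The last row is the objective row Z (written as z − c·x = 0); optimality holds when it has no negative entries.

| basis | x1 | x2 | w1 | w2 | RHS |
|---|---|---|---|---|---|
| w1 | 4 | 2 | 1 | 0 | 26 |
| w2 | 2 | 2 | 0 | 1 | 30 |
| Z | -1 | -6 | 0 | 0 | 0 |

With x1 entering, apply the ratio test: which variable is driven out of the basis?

Column x1 entries and ratios — w1: 26/4 = 13/2; w2: 30/2 = 15.
Smallest ratio is 13/2 in the row of w1, so w1 leaves.

w1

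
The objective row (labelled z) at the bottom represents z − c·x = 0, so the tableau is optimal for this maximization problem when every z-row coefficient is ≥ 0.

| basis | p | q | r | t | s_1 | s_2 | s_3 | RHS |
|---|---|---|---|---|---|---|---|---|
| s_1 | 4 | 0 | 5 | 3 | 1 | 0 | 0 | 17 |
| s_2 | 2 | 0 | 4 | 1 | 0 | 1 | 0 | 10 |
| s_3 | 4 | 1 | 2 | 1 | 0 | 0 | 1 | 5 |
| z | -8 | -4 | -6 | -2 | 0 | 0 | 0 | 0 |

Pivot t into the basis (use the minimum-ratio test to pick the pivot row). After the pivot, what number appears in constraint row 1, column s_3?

-3

Ratio test on column t — row 1: 17/3 = 17/3; row 2: 10/1 = 10; row 3: 5/1 = 5. Minimum is 5 at row 3 (s_3 leaves); pivot element 1.
Divide row 3 by 1; eliminate column t from the other rows.
Row 1 update in column s_3: 0 − 3·1 = -3.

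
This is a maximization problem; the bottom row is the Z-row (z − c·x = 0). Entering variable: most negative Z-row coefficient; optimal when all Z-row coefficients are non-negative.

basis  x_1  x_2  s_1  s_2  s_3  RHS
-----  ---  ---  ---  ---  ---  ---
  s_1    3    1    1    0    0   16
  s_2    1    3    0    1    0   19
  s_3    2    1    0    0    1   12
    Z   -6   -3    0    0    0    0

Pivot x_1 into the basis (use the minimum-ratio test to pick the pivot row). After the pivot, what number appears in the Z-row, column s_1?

2

Ratio test on column x_1 — row 1: 16/3 = 16/3; row 2: 19/1 = 19; row 3: 12/2 = 6. Minimum is 16/3 at row 1 (s_1 leaves); pivot element 3.
Divide row 1 by 3; eliminate column x_1 from the other rows.
Z-row update in column s_1: 0 − (-6)·(1/3) = 2.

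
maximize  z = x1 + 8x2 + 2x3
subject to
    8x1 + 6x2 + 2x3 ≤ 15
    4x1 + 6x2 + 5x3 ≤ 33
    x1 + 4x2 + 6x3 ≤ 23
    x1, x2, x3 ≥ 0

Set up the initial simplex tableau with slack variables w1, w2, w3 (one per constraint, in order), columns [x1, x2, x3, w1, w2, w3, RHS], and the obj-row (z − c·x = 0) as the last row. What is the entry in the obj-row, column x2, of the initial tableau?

-8

The obj-row carries the negated objective coefficients: the x2 entry is -8.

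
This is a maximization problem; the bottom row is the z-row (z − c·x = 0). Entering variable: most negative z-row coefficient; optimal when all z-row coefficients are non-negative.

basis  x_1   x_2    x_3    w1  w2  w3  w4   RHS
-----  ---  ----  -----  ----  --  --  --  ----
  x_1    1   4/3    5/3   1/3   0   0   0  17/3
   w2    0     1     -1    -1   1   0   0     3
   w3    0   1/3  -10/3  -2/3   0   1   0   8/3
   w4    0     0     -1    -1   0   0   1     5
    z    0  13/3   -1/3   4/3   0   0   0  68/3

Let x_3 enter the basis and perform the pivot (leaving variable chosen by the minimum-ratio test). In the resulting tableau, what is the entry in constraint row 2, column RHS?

32/5

Ratio test on column x_3 — row 1: (17/3)/(5/3) = 17/5; row 2: entry -1 ≤ 0; row 3: entry -10/3 ≤ 0; row 4: entry -1 ≤ 0. Minimum is 17/5 at row 1 (x_1 leaves); pivot element 5/3.
Divide row 1 by 5/3; eliminate column x_3 from the other rows.
Row 2 update in column RHS: 3 − (-1)·(17/5) = 32/5.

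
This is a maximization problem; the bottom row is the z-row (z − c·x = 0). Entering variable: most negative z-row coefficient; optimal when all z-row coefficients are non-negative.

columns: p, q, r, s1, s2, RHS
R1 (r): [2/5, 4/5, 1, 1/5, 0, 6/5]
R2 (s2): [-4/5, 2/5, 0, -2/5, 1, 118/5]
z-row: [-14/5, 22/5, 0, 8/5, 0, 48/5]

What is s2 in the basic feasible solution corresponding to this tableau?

s2 is basic (row 2); its value is the RHS of that row, 118/5.

118/5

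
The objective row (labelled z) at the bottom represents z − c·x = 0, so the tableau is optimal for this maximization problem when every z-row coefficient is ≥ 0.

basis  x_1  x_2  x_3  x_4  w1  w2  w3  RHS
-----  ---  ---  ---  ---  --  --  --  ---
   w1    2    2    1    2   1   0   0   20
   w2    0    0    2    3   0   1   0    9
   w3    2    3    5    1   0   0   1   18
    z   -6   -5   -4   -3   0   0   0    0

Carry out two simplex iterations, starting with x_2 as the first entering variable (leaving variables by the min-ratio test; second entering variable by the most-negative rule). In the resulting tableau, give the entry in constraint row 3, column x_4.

Ratio test on column x_2 — row 1: 20/2 = 10; row 2: entry 0 ≤ 0; row 3: 18/3 = 6. Minimum is 6 at row 3 (w3 leaves); pivot element 3.
Divide row 3 by 3; eliminate column x_2 from the other rows.
Second iteration: most negative z-row entry is -8/3 in column x_1, so x_1 enters.
Ratio test on column x_1 — row 1: 8/(2/3) = 12; row 2: entry 0 ≤ 0; row 3: 6/(2/3) = 9. Minimum is 9 at row 3 (x_2 leaves); pivot element 2/3.
Divide row 3 by 2/3; eliminate column x_1 from the other rows.
After both pivots, the entry at constraint row 3, column x_4 is 1/2.

1/2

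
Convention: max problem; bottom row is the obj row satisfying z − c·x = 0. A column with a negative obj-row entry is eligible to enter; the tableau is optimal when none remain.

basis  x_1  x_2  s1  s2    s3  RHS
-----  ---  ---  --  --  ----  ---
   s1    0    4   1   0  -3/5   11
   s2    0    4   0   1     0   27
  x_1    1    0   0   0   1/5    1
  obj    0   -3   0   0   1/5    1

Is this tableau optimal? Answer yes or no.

no

The obj-row has a negative entry -3 in column x_2, so it is not optimal.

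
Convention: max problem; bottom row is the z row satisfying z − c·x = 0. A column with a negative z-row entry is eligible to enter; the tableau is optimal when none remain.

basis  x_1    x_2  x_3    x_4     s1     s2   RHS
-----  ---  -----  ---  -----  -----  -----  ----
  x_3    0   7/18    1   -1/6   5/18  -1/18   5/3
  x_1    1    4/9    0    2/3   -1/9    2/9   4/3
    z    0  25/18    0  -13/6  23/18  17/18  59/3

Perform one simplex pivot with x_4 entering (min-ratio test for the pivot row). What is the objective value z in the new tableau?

Ratio test on column x_4 — row 1: entry -1/6 ≤ 0; row 2: (4/3)/(2/3) = 2. Minimum is 2 at row 2 (x_1 leaves); pivot element 2/3.
Pivot on row 2; the z-row RHS becomes 59/3 − (-13/6)·2 = 24.

24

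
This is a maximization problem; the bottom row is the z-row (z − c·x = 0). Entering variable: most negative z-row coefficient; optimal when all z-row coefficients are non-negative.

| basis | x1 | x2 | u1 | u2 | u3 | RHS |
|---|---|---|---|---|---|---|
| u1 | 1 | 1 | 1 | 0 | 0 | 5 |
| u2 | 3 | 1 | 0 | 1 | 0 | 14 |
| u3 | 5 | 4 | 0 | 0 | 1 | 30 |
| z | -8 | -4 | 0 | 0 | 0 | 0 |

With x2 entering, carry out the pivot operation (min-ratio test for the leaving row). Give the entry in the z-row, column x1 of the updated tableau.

-4

Ratio test on column x2 — row 1: 5/1 = 5; row 2: 14/1 = 14; row 3: 30/4 = 15/2. Minimum is 5 at row 1 (u1 leaves); pivot element 1.
Divide row 1 by 1; eliminate column x2 from the other rows.
z-row update in column x1: -8 − (-4)·1 = -4.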